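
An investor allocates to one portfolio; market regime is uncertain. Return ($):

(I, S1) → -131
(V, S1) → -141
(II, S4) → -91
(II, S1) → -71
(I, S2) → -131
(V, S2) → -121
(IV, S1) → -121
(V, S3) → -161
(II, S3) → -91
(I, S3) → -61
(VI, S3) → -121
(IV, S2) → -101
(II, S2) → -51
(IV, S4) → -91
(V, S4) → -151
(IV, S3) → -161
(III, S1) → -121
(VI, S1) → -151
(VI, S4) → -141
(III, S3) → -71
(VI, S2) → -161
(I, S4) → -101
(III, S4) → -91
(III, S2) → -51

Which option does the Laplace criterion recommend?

II

Row averages: I=-106, II=-76, III=-83.5, IV=-118.5, V=-143.5, VI=-143.5
Highest average = -76 → II.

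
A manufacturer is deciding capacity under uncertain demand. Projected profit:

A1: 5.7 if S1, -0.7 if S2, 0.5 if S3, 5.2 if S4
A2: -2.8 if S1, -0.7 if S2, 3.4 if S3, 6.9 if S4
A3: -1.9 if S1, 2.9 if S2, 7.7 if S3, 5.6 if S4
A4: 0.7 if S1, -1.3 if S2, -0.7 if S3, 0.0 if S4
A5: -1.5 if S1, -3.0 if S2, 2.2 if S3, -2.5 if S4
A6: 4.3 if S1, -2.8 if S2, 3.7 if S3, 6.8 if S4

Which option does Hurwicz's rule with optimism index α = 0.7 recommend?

A3

A1: 0.7·5.7 + 0.3·(-0.7) = 3.78
A2: 0.7·6.9 + 0.3·(-2.8) = 3.99
A3: 0.7·7.7 + 0.3·(-1.9) = 4.82
A4: 0.7·0.7 + 0.3·(-1.3) = 0.1
A5: 0.7·2.2 + 0.3·(-3.0) = 0.64
A6: 0.7·6.8 + 0.3·(-2.8) = 3.92
Highest Hurwicz score = 4.82 → A3.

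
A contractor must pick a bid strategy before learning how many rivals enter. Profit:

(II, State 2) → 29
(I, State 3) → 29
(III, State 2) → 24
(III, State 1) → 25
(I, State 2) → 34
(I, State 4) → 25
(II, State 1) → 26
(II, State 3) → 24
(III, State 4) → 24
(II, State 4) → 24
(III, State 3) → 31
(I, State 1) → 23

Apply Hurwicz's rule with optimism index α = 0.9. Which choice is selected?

I: 0.9·34 + 0.1·23 = 32.9
II: 0.9·29 + 0.1·24 = 28.5
III: 0.9·31 + 0.1·24 = 30.3
Highest Hurwicz score = 32.9 → I.

I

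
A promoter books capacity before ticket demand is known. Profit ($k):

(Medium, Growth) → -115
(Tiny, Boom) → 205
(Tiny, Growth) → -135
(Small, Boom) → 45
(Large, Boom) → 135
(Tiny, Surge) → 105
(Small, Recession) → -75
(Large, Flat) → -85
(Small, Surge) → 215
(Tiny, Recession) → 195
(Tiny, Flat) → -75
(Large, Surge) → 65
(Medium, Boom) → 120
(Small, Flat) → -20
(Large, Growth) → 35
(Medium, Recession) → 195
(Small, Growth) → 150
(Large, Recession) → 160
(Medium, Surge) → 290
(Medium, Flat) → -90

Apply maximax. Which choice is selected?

Row maxima: Tiny=205, Small=215, Medium=290, Large=160
Best best-case = 290 → Medium.

Medium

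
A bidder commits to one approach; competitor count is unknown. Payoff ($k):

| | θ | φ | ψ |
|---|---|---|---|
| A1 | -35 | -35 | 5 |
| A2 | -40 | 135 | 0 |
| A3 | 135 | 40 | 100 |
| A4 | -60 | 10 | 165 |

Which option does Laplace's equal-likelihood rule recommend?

A3

Row averages: A1=-65/3, A2=95/3, A3=275/3, A4=115/3
Highest average = 275/3 → A3.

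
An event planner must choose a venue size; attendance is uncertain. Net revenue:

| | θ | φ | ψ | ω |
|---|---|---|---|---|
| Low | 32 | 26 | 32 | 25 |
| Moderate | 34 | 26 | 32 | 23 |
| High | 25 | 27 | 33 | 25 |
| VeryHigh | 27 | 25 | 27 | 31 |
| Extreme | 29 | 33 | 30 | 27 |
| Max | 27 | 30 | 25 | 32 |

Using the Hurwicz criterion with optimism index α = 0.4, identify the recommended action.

Low: 0.4·32 + 0.6·25 = 27.8
Moderate: 0.4·34 + 0.6·23 = 27.4
High: 0.4·33 + 0.6·25 = 28.2
VeryHigh: 0.4·31 + 0.6·25 = 27.4
Extreme: 0.4·33 + 0.6·27 = 29.4
Max: 0.4·32 + 0.6·25 = 27.8
Highest Hurwicz score = 29.4 → Extreme.

Extreme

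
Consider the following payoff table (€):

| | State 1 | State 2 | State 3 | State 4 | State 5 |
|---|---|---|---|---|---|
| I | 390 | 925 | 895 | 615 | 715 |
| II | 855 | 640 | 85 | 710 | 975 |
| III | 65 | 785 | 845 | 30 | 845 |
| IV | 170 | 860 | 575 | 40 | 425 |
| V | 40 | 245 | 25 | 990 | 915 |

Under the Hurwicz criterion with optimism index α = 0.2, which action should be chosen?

I: 0.2·925 + 0.8·390 = 497
II: 0.2·975 + 0.8·85 = 263
III: 0.2·845 + 0.8·30 = 193
IV: 0.2·860 + 0.8·40 = 204
V: 0.2·990 + 0.8·25 = 218
Highest Hurwicz score = 497 → I.

I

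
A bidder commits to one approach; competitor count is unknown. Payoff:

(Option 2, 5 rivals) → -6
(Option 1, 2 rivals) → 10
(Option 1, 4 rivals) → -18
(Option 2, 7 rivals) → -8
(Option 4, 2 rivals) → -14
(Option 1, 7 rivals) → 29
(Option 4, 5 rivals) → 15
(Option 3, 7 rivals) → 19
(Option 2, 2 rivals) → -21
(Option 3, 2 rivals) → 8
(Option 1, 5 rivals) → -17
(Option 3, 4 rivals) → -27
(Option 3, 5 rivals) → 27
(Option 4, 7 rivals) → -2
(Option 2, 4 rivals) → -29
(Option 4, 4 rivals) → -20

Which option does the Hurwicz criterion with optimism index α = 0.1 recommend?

Option 1

Option 1: 0.1·29 + 0.9·(-18) = -13.3
Option 2: 0.1·(-6) + 0.9·(-29) = -26.7
Option 3: 0.1·27 + 0.9·(-27) = -21.6
Option 4: 0.1·15 + 0.9·(-20) = -16.5
Highest Hurwicz score = -13.3 → Option 1.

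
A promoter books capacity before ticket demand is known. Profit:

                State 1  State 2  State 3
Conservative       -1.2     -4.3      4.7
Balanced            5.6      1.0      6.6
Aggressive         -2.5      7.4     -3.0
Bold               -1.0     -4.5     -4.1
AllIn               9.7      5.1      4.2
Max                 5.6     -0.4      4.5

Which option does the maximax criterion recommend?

Row maxima: Conservative=4.7, Balanced=6.6, Aggressive=7.4, Bold=-1.0, AllIn=9.7, Max=5.6
Best best-case = 9.7 → AllIn.

AllIn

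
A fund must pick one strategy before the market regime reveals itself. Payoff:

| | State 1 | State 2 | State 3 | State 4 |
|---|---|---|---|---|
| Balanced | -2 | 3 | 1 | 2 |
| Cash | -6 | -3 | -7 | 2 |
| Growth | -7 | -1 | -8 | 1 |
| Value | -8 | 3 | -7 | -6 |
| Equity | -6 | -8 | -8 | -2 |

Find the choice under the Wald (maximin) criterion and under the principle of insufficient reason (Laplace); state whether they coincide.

maximin → Balanced; laplace → Balanced (agree)

Row minima: Balanced=-2, Cash=-7, Growth=-8, Value=-8, Equity=-8
Best worst-case = -2 → Balanced.
Row averages: Balanced=1, Cash=-3.5, Growth=-3.75, Value=-4.5, Equity=-6
Highest average = 1 → Balanced.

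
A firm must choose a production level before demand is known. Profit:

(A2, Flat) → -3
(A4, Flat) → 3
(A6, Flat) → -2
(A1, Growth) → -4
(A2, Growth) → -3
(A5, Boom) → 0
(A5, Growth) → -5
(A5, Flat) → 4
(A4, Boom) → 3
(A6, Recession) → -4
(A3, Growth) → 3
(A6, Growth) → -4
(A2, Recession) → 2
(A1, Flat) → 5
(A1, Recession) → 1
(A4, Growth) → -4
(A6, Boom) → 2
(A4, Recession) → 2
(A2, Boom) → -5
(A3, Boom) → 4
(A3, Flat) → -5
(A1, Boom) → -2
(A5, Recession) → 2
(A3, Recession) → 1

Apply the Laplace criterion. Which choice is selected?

A4

Row averages: A1=0, A2=-2.25, A3=0.75, A4=1, A5=0.25, A6=-2
Highest average = 1 → A4.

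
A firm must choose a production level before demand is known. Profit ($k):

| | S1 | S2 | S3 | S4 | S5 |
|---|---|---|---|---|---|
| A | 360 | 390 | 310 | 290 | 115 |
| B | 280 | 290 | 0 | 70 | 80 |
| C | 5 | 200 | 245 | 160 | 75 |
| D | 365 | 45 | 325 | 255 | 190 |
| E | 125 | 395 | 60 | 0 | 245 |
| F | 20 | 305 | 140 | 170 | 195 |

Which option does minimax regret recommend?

A

Column bests: S1=365, S2=395, S3=325, S4=290, S5=245.
A regrets: 5, 5, 15, 0, 130 → max 130
B regrets: 85, 105, 325, 220, 165 → max 325
C regrets: 360, 195, 80, 130, 170 → max 360
D regrets: 0, 350, 0, 35, 55 → max 350
E regrets: 240, 0, 265, 290, 0 → max 290
F regrets: 345, 90, 185, 120, 50 → max 345
Smallest max regret = 130 → A.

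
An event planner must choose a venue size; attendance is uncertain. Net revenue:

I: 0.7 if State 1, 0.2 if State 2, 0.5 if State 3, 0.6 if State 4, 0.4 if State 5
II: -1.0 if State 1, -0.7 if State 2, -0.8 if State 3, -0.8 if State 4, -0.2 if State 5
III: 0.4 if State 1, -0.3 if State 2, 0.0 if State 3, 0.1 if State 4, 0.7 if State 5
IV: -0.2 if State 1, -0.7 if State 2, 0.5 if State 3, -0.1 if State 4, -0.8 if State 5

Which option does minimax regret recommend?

Column bests: State 1=0.7, State 2=0.2, State 3=0.5, State 4=0.6, State 5=0.7.
I regrets: 0.0, 0.0, 0.0, 0.0, 0.3 → max 0.3
II regrets: 1.7, 0.9, 1.3, 1.4, 0.9 → max 1.7
III regrets: 0.3, 0.5, 0.5, 0.5, 0.0 → max 0.5
IV regrets: 0.9, 0.9, 0.0, 0.7, 1.5 → max 1.5
Smallest max regret = 0.3 → I.

I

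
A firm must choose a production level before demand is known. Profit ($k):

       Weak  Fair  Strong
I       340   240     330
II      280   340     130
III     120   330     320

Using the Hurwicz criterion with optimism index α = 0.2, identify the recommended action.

I

I: 0.2·340 + 0.8·240 = 260
II: 0.2·340 + 0.8·130 = 172
III: 0.2·330 + 0.8·120 = 162
Highest Hurwicz score = 260 → I.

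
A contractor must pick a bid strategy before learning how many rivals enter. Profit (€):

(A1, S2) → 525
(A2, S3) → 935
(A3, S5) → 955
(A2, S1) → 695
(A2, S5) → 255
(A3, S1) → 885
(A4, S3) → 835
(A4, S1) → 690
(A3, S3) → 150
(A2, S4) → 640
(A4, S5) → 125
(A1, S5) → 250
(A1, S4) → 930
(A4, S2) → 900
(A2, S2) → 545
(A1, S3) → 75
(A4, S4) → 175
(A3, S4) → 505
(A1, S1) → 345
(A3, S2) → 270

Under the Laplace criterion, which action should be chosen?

A2

Row averages: A1=425, A2=614, A3=553, A4=545
Highest average = 614 → A2.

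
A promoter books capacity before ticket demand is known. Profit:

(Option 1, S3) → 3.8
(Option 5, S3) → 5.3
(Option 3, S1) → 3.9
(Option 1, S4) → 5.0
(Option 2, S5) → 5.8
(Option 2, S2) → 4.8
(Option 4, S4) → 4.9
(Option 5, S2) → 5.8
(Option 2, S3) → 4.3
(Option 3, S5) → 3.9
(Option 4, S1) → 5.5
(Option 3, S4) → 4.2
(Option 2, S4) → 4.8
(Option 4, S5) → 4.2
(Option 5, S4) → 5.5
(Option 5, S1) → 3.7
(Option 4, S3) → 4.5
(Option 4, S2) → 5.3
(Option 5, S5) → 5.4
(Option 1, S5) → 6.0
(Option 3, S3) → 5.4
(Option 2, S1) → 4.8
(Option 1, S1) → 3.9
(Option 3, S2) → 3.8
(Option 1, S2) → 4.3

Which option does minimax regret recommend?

Column bests: S1=5.5, S2=5.8, S3=5.4, S4=5.5, S5=6.0.
Option 1 regrets: 1.6, 1.5, 1.6, 0.5, 0.0 → max 1.6
Option 2 regrets: 0.7, 1.0, 1.1, 0.7, 0.2 → max 1.1
Option 3 regrets: 1.6, 2.0, 0.0, 1.3, 2.1 → max 2.1
Option 4 regrets: 0.0, 0.5, 0.9, 0.6, 1.8 → max 1.8
Option 5 regrets: 1.8, 0.0, 0.1, 0.0, 0.6 → max 1.8
Smallest max regret = 1.1 → Option 2.

Option 2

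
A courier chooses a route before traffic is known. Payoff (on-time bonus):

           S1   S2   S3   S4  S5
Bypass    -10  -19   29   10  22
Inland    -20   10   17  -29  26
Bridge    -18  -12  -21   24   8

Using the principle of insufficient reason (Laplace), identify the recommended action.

Bypass

Row averages: Bypass=6.4, Inland=0.8, Bridge=-3.8
Highest average = 6.4 → Bypass.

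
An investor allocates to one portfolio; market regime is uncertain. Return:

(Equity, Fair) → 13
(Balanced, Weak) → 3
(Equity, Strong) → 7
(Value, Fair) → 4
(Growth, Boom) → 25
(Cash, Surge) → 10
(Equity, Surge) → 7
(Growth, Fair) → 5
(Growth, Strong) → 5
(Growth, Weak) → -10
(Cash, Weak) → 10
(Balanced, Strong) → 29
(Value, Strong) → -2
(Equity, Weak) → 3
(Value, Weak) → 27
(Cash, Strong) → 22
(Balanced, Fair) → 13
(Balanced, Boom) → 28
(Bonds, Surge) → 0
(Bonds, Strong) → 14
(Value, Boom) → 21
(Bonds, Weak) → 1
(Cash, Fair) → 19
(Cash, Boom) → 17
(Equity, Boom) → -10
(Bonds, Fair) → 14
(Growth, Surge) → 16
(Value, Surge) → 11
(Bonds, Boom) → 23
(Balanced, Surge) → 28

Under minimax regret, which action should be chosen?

Column bests: Weak=27, Fair=19, Strong=29, Boom=28, Surge=28.
Value regrets: 0, 15, 31, 7, 17 → max 31
Cash regrets: 17, 0, 7, 11, 18 → max 18
Growth regrets: 37, 14, 24, 3, 12 → max 37
Equity regrets: 24, 6, 22, 38, 21 → max 38
Bonds regrets: 26, 5, 15, 5, 28 → max 28
Balanced regrets: 24, 6, 0, 0, 0 → max 24
Smallest max regret = 18 → Cash.

Cash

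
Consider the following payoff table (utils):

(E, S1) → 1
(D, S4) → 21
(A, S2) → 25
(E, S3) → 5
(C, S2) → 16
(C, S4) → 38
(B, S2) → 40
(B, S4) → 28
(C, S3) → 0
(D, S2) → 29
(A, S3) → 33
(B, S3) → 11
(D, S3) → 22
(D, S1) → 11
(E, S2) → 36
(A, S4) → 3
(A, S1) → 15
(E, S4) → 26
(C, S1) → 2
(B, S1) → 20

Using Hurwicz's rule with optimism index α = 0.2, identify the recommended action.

A: 0.2·33 + 0.8·3 = 9
B: 0.2·40 + 0.8·11 = 16.8
C: 0.2·38 + 0.8·0 = 7.6
D: 0.2·29 + 0.8·11 = 14.6
E: 0.2·36 + 0.8·1 = 8
Highest Hurwicz score = 16.8 → B.

B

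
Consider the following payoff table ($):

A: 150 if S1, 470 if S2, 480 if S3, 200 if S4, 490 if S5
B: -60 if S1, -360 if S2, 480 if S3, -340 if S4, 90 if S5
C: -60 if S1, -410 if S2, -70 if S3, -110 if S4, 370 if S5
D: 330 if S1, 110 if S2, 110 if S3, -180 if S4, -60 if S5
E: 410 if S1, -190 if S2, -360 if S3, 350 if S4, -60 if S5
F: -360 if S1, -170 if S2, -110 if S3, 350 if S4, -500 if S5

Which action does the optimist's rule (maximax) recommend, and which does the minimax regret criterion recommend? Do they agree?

Row maxima: A=490, B=480, C=370, D=330, E=410, F=350
Best best-case = 490 → A.
Column bests: S1=410, S2=470, S3=480, S4=350, S5=490.
A regrets: 260, 0, 0, 150, 0 → max 260
B regrets: 470, 830, 0, 690, 400 → max 830
C regrets: 470, 880, 550, 460, 120 → max 880
D regrets: 80, 360, 370, 530, 550 → max 550
E regrets: 0, 660, 840, 0, 550 → max 840
F regrets: 770, 640, 590, 0, 990 → max 990
Smallest max regret = 260 → A.

maximax → A; minimax regret → A (agree)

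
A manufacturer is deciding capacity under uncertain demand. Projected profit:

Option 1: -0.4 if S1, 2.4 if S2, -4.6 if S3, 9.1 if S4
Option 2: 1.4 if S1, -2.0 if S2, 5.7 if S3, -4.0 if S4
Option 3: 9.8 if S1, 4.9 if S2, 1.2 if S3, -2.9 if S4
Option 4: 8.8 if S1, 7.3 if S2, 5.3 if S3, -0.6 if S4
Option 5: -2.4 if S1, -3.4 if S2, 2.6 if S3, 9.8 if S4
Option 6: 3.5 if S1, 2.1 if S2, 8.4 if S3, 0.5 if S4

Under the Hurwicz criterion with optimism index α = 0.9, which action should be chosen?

Option 3

Option 1: 0.9·9.1 + 0.1·(-4.6) = 7.73
Option 2: 0.9·5.7 + 0.1·(-4.0) = 4.73
Option 3: 0.9·9.8 + 0.1·(-2.9) = 8.53
Option 4: 0.9·8.8 + 0.1·(-0.6) = 7.86
Option 5: 0.9·9.8 + 0.1·(-3.4) = 8.48
Option 6: 0.9·8.4 + 0.1·0.5 = 7.61
Highest Hurwicz score = 8.53 → Option 3.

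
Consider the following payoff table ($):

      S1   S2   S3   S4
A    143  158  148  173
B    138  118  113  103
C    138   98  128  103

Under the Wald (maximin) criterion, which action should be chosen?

A

Row minima: A=143, B=103, C=98
Best worst-case = 143 → A.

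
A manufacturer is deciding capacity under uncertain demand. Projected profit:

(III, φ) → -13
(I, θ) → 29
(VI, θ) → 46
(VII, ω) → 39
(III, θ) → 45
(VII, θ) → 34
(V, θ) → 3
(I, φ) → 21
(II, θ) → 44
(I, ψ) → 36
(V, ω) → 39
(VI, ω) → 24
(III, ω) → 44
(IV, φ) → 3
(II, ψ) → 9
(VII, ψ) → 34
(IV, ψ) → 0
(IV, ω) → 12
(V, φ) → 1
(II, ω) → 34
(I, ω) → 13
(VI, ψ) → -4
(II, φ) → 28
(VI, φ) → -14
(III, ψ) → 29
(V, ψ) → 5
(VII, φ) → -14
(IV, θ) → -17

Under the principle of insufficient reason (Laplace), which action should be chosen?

Row averages: I=24.75, II=28.75, III=26.25, IV=-0.5, V=12, VI=13, VII=23.25
Highest average = 28.75 → II.

II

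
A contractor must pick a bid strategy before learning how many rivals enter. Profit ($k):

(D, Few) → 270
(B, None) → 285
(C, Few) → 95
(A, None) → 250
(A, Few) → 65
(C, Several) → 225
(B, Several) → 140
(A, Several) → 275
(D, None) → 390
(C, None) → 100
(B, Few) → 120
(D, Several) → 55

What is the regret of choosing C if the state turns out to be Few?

175

Best payoff under Few is 270.
Regret = 270 − 95 = 175.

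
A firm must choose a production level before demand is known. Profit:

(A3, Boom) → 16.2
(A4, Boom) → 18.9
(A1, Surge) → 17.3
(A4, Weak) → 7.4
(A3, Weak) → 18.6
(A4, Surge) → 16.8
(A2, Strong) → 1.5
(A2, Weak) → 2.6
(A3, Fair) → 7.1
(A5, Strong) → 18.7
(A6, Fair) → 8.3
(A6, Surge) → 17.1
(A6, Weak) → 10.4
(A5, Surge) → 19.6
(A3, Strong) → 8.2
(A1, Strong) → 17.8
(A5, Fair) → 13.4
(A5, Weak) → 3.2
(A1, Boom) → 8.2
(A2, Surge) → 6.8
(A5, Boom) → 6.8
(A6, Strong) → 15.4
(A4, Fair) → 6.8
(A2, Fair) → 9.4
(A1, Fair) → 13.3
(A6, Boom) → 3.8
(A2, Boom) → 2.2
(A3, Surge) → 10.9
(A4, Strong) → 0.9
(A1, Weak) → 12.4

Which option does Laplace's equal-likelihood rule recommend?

A1

Row averages: A1=13.8, A2=4.5, A3=12.2, A4=10.16, A5=12.34, A6=11
Highest average = 13.8 → A1.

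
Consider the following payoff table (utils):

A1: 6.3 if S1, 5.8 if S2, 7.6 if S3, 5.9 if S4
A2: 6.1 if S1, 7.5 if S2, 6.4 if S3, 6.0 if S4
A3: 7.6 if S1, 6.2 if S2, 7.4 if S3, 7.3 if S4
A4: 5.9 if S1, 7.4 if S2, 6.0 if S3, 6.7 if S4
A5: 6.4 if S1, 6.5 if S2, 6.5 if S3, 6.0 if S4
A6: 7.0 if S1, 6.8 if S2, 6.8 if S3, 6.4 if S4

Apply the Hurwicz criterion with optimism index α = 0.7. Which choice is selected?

A3

A1: 0.7·7.6 + 0.3·5.8 = 7.06
A2: 0.7·7.5 + 0.3·6.0 = 7.05
A3: 0.7·7.6 + 0.3·6.2 = 7.18
A4: 0.7·7.4 + 0.3·5.9 = 6.95
A5: 0.7·6.5 + 0.3·6.0 = 6.35
A6: 0.7·7.0 + 0.3·6.4 = 6.82
Highest Hurwicz score = 7.18 → A3.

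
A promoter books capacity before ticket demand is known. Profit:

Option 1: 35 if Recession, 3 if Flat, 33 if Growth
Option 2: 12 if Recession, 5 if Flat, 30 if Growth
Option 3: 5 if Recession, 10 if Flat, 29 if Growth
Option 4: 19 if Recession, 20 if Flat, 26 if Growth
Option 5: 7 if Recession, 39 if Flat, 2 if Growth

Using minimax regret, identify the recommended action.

Option 4

Column bests: Recession=35, Flat=39, Growth=33.
Option 1 regrets: 0, 36, 0 → max 36
Option 2 regrets: 23, 34, 3 → max 34
Option 3 regrets: 30, 29, 4 → max 30
Option 4 regrets: 16, 19, 7 → max 19
Option 5 regrets: 28, 0, 31 → max 31
Smallest max regret = 19 → Option 4.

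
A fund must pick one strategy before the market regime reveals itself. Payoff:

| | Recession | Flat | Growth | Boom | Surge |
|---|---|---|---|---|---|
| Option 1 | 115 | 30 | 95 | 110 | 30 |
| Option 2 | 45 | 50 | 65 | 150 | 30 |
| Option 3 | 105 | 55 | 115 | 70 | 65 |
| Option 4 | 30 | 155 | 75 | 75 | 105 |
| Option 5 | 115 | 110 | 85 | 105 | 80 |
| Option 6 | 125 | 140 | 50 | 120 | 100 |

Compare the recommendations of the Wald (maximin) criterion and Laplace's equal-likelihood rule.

maximin → Option 5; laplace → Option 6 (disagree)

Row minima: Option 1=30, Option 2=30, Option 3=55, Option 4=30, Option 5=80, Option 6=50
Best worst-case = 80 → Option 5.
Row averages: Option 1=76, Option 2=68, Option 3=82, Option 4=88, Option 5=99, Option 6=107
Highest average = 107 → Option 6.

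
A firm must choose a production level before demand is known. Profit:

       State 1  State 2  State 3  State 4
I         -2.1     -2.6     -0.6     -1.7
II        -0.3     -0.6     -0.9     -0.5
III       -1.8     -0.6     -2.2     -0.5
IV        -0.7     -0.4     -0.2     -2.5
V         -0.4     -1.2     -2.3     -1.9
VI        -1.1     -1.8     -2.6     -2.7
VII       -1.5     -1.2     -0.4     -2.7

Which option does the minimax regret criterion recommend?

Column bests: State 1=-0.3, State 2=-0.4, State 3=-0.2, State 4=-0.5.
I regrets: 1.8, 2.2, 0.4, 1.2 → max 2.2
II regrets: 0.0, 0.2, 0.7, 0.0 → max 0.7
III regrets: 1.5, 0.2, 2.0, 0.0 → max 2.0
IV regrets: 0.4, 0.0, 0.0, 2.0 → max 2.0
V regrets: 0.1, 0.8, 2.1, 1.4 → max 2.1
VI regrets: 0.8, 1.4, 2.4, 2.2 → max 2.4
VII regrets: 1.2, 0.8, 0.2, 2.2 → max 2.2
Smallest max regret = 0.7 → II.

II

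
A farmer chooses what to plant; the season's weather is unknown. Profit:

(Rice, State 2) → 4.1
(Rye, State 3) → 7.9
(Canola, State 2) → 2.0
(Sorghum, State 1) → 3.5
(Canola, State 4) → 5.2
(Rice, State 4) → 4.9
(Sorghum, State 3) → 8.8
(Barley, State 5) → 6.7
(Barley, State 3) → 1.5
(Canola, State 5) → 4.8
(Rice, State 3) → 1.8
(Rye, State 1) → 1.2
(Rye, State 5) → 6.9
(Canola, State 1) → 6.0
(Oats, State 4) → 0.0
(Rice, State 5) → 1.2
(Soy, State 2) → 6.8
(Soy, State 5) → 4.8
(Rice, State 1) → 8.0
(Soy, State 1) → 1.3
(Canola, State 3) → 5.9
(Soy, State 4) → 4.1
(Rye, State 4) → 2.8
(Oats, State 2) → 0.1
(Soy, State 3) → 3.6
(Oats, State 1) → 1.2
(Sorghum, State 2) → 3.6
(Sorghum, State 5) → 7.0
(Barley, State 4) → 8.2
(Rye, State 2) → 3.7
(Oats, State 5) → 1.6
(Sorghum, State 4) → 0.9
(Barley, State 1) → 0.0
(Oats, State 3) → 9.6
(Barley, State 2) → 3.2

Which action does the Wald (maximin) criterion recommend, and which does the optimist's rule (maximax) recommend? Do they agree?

maximin → Canola; maximax → Oats (disagree)

Row minima: Sorghum=0.9, Oats=0.0, Canola=2.0, Barley=0.0, Rice=1.2, Rye=1.2, Soy=1.3
Best worst-case = 2.0 → Canola.
Row maxima: Sorghum=8.8, Oats=9.6, Canola=6.0, Barley=8.2, Rice=8.0, Rye=7.9, Soy=6.8
Best best-case = 9.6 → Oats.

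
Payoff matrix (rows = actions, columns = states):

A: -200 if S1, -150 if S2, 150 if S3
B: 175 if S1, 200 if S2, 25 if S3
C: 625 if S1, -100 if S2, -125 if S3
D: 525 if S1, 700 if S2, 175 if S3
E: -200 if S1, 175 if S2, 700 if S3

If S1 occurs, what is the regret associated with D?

Best payoff under S1 is 625.
Regret = 625 − 525 = 100.

100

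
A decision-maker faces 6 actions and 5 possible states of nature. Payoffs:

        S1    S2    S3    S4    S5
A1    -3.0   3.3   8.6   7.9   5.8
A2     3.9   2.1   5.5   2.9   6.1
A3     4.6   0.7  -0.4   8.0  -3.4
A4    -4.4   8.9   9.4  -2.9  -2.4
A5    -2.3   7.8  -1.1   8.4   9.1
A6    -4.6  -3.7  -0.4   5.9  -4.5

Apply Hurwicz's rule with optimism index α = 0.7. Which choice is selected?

A5

A1: 0.7·8.6 + 0.3·(-3.0) = 5.12
A2: 0.7·6.1 + 0.3·2.1 = 4.9
A3: 0.7·8.0 + 0.3·(-3.4) = 4.58
A4: 0.7·9.4 + 0.3·(-4.4) = 5.26
A5: 0.7·9.1 + 0.3·(-2.3) = 5.68
A6: 0.7·5.9 + 0.3·(-4.6) = 2.75
Highest Hurwicz score = 5.68 → A5.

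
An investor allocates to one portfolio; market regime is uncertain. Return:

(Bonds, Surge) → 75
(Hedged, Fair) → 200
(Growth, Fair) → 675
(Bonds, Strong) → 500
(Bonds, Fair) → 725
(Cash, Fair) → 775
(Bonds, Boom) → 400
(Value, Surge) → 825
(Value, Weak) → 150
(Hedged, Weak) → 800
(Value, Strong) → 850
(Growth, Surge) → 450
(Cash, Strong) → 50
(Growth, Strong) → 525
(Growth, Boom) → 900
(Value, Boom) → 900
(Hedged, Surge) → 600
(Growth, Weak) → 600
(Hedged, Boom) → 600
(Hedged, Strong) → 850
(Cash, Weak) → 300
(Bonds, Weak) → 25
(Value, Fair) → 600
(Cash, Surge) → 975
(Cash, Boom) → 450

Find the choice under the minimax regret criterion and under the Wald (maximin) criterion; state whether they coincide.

Column bests: Weak=800, Fair=775, Strong=850, Boom=900, Surge=975.
Growth regrets: 200, 100, 325, 0, 525 → max 525
Cash regrets: 500, 0, 800, 450, 0 → max 800
Bonds regrets: 775, 50, 350, 500, 900 → max 900
Hedged regrets: 0, 575, 0, 300, 375 → max 575
Value regrets: 650, 175, 0, 0, 150 → max 650
Smallest max regret = 525 → Growth.
Row minima: Growth=450, Cash=50, Bonds=25, Hedged=200, Value=150
Best worst-case = 450 → Growth.

minimax regret → Growth; maximin → Growth (agree)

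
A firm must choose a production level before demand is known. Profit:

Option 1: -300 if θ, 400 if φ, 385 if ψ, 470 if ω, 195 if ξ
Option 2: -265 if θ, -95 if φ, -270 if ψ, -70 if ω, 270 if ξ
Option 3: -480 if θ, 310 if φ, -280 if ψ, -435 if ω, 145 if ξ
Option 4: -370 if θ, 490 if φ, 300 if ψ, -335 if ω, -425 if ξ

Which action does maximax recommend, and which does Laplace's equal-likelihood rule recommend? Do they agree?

maximax → Option 4; laplace → Option 1 (disagree)

Row maxima: Option 1=470, Option 2=270, Option 3=310, Option 4=490
Best best-case = 490 → Option 4.
Row averages: Option 1=230, Option 2=-86, Option 3=-148, Option 4=-68
Highest average = 230 → Option 1.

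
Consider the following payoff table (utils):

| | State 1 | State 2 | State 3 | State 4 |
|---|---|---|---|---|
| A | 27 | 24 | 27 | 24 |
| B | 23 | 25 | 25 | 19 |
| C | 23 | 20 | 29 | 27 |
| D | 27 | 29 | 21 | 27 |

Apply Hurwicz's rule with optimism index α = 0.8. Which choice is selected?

A: 0.8·27 + 0.2·24 = 26.4
B: 0.8·25 + 0.2·19 = 23.8
C: 0.8·29 + 0.2·20 = 27.2
D: 0.8·29 + 0.2·21 = 27.4
Highest Hurwicz score = 27.4 → D.

D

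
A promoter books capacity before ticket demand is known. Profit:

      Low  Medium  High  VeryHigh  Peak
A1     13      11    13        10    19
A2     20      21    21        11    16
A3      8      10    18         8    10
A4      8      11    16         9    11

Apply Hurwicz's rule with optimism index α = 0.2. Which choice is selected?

A1: 0.2·19 + 0.8·10 = 11.8
A2: 0.2·21 + 0.8·11 = 13
A3: 0.2·18 + 0.8·8 = 10
A4: 0.2·16 + 0.8·8 = 9.6
Highest Hurwicz score = 13 → A2.

A2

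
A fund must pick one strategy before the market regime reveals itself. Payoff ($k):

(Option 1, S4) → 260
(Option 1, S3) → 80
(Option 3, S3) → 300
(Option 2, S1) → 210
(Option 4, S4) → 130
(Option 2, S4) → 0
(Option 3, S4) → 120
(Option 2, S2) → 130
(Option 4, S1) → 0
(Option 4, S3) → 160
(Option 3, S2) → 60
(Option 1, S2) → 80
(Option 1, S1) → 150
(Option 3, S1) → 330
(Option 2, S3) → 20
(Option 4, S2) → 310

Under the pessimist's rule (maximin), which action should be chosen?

Option 1

Row minima: Option 1=80, Option 2=0, Option 3=60, Option 4=0
Best worst-case = 80 → Option 1.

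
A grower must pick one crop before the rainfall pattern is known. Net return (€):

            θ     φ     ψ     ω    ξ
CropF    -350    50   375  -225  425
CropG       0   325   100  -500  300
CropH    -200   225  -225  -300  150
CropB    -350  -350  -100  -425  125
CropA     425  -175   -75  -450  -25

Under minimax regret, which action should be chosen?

CropG

Column bests: θ=425, φ=325, ψ=375, ω=-225, ξ=425.
CropF regrets: 775, 275, 0, 0, 0 → max 775
CropG regrets: 425, 0, 275, 275, 125 → max 425
CropH regrets: 625, 100, 600, 75, 275 → max 625
CropB regrets: 775, 675, 475, 200, 300 → max 775
CropA regrets: 0, 500, 450, 225, 450 → max 500
Smallest max regret = 425 → CropG.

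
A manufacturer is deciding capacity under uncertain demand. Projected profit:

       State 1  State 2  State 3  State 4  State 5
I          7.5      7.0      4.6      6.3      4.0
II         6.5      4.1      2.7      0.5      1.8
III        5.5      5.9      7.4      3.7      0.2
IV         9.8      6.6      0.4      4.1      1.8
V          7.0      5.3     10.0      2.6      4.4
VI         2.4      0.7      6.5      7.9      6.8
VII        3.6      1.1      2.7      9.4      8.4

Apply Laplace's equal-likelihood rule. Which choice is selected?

I

Row averages: I=5.88, II=3.12, III=4.54, IV=4.54, V=5.86, VI=4.86, VII=5.04
Highest average = 5.88 → I.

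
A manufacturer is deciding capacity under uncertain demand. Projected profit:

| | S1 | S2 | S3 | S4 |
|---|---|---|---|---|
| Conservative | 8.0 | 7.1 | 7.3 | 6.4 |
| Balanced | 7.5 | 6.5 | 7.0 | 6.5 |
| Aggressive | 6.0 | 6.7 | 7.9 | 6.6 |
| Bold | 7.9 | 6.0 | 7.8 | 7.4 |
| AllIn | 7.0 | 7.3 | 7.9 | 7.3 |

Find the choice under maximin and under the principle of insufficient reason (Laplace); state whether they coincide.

Row minima: Conservative=6.4, Balanced=6.5, Aggressive=6.0, Bold=6.0, AllIn=7.0
Best worst-case = 7.0 → AllIn.
Row averages: Conservative=7.2, Balanced=6.875, Aggressive=6.8, Bold=7.275, AllIn=7.375
Highest average = 7.375 → AllIn.

maximin → AllIn; laplace → AllIn (agree)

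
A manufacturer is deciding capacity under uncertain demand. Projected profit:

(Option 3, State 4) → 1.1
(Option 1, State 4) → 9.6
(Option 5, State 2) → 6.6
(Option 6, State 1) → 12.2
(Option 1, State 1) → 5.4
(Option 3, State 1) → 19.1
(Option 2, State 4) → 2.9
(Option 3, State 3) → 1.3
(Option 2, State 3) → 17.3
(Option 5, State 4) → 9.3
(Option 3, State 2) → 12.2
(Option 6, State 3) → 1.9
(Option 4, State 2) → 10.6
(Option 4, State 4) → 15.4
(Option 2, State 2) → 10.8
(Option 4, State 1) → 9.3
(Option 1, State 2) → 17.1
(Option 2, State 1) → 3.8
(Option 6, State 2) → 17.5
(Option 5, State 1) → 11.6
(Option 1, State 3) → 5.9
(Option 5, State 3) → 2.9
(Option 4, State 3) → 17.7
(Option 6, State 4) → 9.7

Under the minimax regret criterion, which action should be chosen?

Option 4

Column bests: State 1=19.1, State 2=17.5, State 3=17.7, State 4=15.4.
Option 1 regrets: 13.7, 0.4, 11.8, 5.8 → max 13.7
Option 2 regrets: 15.3, 6.7, 0.4, 12.5 → max 15.3
Option 3 regrets: 0.0, 5.3, 16.4, 14.3 → max 16.4
Option 4 regrets: 9.8, 6.9, 0.0, 0.0 → max 9.8
Option 5 regrets: 7.5, 10.9, 14.8, 6.1 → max 14.8
Option 6 regrets: 6.9, 0.0, 15.8, 5.7 → max 15.8
Smallest max regret = 9.8 → Option 4.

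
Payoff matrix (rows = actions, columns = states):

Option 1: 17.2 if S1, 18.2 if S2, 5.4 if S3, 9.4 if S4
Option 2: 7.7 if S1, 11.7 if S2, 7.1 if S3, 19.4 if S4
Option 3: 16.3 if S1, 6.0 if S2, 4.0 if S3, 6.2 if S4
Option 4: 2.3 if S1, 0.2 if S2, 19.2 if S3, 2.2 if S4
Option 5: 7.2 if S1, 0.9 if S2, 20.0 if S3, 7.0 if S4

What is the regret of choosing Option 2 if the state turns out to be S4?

0.0

Best payoff under S4 is 19.4.
Regret = 19.4 − 19.4 = 0.0.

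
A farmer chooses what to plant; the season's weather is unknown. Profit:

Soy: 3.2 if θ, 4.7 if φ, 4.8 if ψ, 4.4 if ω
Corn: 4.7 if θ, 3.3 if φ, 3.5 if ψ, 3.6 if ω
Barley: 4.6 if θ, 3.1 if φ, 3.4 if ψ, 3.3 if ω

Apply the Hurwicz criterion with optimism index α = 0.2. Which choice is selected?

Soy: 0.2·4.8 + 0.8·3.2 = 3.52
Corn: 0.2·4.7 + 0.8·3.3 = 3.58
Barley: 0.2·4.6 + 0.8·3.1 = 3.4
Highest Hurwicz score = 3.58 → Corn.

Corn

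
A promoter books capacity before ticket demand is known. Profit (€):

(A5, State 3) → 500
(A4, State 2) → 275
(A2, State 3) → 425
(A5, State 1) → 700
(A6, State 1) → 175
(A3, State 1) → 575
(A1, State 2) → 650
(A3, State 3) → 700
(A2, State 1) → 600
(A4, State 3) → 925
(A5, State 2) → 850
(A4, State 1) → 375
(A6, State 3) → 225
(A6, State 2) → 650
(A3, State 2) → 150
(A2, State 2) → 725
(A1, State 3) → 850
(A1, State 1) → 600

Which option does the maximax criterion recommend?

A4

Row maxima: A1=850, A2=725, A3=700, A4=925, A5=850, A6=650
Best best-case = 925 → A4.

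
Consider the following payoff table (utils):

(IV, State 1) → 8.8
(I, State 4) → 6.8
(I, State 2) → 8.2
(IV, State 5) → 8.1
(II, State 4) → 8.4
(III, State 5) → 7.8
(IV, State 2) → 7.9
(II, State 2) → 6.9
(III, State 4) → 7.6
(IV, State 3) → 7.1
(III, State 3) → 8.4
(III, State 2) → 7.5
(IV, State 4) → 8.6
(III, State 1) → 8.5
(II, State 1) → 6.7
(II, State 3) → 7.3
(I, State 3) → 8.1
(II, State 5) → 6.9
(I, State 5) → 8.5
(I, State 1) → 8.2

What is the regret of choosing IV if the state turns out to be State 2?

0.3

Best payoff under State 2 is 8.2.
Regret = 8.2 − 7.9 = 0.3.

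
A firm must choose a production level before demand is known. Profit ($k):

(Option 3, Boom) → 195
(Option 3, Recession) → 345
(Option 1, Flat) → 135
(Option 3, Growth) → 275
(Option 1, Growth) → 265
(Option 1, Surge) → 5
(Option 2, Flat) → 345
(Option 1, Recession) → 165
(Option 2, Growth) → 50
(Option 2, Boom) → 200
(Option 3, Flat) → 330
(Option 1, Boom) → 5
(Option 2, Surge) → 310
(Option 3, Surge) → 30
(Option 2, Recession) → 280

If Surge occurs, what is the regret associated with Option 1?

Best payoff under Surge is 310.
Regret = 310 − 5 = 305.

305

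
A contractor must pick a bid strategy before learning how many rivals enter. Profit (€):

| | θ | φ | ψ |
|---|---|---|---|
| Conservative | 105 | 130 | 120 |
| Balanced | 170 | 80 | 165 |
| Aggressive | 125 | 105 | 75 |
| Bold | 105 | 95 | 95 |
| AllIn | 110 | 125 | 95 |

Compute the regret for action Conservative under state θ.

Best payoff under θ is 170.
Regret = 170 − 105 = 65.

65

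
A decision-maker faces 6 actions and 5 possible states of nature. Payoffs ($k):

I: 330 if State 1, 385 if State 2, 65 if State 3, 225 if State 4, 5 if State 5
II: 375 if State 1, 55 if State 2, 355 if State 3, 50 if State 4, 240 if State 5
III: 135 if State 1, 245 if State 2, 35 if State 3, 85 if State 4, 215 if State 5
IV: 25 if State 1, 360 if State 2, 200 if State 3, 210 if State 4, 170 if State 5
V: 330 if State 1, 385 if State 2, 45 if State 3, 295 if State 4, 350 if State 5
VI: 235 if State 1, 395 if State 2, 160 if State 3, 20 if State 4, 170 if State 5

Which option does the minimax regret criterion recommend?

Column bests: State 1=375, State 2=395, State 3=355, State 4=295, State 5=350.
I regrets: 45, 10, 290, 70, 345 → max 345
II regrets: 0, 340, 0, 245, 110 → max 340
III regrets: 240, 150, 320, 210, 135 → max 320
IV regrets: 350, 35, 155, 85, 180 → max 350
V regrets: 45, 10, 310, 0, 0 → max 310
VI regrets: 140, 0, 195, 275, 180 → max 275
Smallest max regret = 275 → VI.

VI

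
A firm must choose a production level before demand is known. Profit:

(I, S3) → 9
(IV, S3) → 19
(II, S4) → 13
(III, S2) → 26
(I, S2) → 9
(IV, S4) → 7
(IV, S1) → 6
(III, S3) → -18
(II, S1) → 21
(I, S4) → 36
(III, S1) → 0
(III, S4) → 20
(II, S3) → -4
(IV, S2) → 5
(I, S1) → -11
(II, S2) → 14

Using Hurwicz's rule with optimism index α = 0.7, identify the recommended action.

I

I: 0.7·36 + 0.3·(-11) = 21.9
II: 0.7·21 + 0.3·(-4) = 13.5
III: 0.7·26 + 0.3·(-18) = 12.8
IV: 0.7·19 + 0.3·5 = 14.8
Highest Hurwicz score = 21.9 → I.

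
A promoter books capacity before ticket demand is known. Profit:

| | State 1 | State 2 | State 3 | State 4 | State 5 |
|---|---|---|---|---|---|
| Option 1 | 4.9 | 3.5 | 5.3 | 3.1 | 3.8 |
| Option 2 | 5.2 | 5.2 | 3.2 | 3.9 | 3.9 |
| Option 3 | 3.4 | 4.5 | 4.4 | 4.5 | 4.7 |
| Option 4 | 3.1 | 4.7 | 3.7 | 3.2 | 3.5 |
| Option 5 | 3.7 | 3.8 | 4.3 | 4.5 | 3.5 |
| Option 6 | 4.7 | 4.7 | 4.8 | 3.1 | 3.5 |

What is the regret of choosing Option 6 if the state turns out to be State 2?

0.5

Best payoff under State 2 is 5.2.
Regret = 5.2 − 4.7 = 0.5.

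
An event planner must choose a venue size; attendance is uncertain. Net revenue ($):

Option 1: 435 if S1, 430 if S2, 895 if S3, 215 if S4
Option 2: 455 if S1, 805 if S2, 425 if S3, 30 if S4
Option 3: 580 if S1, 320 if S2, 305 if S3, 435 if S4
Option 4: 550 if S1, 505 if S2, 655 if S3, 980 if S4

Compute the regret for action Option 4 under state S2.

300

Best payoff under S2 is 805.
Regret = 805 − 505 = 300.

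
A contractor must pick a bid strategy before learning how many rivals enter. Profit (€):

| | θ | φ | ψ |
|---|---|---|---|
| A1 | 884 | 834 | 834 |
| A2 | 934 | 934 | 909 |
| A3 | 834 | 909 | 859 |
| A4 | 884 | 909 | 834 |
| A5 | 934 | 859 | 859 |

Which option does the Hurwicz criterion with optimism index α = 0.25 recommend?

A1: 0.25·884 + 0.75·834 = 846.5
A2: 0.25·934 + 0.75·909 = 915.25
A3: 0.25·909 + 0.75·834 = 852.75
A4: 0.25·909 + 0.75·834 = 852.75
A5: 0.25·934 + 0.75·859 = 877.75
Highest Hurwicz score = 915.25 → A2.

A2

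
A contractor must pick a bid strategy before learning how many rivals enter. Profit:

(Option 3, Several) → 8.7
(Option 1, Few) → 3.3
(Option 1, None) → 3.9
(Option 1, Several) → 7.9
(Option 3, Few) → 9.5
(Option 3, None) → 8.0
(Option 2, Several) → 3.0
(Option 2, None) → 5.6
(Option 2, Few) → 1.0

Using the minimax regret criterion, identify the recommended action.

Option 3

Column bests: None=8.0, Few=9.5, Several=8.7.
Option 1 regrets: 4.1, 6.2, 0.8 → max 6.2
Option 2 regrets: 2.4, 8.5, 5.7 → max 8.5
Option 3 regrets: 0.0, 0.0, 0.0 → max 0.0
Smallest max regret = 0.0 → Option 3.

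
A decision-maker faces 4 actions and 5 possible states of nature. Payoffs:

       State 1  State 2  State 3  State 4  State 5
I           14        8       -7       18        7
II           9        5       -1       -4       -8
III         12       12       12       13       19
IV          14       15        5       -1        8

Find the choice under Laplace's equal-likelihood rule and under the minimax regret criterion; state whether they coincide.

laplace → III; minimax regret → III (agree)

Row averages: I=8, II=0.2, III=13.6, IV=8.2
Highest average = 13.6 → III.
Column bests: State 1=14, State 2=15, State 3=12, State 4=18, State 5=19.
I regrets: 0, 7, 19, 0, 12 → max 19
II regrets: 5, 10, 13, 22, 27 → max 27
III regrets: 2, 3, 0, 5, 0 → max 5
IV regrets: 0, 0, 7, 19, 11 → max 19
Smallest max regret = 5 → III.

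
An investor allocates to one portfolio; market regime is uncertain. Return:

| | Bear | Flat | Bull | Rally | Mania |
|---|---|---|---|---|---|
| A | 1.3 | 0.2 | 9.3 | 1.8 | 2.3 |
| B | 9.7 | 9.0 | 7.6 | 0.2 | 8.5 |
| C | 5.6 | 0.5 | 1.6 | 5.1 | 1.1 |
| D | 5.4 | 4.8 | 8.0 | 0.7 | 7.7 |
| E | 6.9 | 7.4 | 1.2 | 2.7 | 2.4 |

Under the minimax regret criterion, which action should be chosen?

D

Column bests: Bear=9.7, Flat=9.0, Bull=9.3, Rally=5.1, Mania=8.5.
A regrets: 8.4, 8.8, 0.0, 3.3, 6.2 → max 8.8
B regrets: 0.0, 0.0, 1.7, 4.9, 0.0 → max 4.9
C regrets: 4.1, 8.5, 7.7, 0.0, 7.4 → max 8.5
D regrets: 4.3, 4.2, 1.3, 4.4, 0.8 → max 4.4
E regrets: 2.8, 1.6, 8.1, 2.4, 6.1 → max 8.1
Smallest max regret = 4.4 → D.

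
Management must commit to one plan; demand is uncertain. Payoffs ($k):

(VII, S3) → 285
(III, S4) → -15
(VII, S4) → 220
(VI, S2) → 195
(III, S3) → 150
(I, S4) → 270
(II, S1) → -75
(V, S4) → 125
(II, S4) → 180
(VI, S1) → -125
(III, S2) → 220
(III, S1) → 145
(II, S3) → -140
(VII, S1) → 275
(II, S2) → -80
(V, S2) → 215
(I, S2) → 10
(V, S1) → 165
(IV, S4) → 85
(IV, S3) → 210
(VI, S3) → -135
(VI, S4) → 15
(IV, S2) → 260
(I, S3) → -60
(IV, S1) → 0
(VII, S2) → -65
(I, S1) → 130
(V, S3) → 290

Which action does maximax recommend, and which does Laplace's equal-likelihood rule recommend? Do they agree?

Row maxima: I=270, II=180, III=220, IV=260, V=290, VI=195, VII=285
Best best-case = 290 → V.
Row averages: I=87.5, II=-28.75, III=125, IV=138.75, V=198.75, VI=-12.5, VII=178.75
Highest average = 198.75 → V.

maximax → V; laplace → V (agree)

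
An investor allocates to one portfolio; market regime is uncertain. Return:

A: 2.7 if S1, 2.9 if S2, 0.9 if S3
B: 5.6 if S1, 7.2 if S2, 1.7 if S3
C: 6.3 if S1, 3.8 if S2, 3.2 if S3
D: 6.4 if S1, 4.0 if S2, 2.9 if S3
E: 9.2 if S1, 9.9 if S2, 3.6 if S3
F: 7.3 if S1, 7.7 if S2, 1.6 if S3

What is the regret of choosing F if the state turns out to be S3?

2.0

Best payoff under S3 is 3.6.
Regret = 3.6 − 1.6 = 2.0.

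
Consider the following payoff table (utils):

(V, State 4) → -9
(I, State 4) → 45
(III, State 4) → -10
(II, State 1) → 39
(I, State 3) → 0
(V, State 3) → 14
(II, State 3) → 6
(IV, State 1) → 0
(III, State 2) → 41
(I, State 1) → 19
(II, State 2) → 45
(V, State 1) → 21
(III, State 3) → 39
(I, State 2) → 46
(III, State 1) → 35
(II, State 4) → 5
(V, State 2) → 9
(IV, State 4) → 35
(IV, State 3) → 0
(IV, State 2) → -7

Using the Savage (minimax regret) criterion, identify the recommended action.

Column bests: State 1=39, State 2=46, State 3=39, State 4=45.
I regrets: 20, 0, 39, 0 → max 39
II regrets: 0, 1, 33, 40 → max 40
III regrets: 4, 5, 0, 55 → max 55
IV regrets: 39, 53, 39, 10 → max 53
V regrets: 18, 37, 25, 54 → max 54
Smallest max regret = 39 → I.

I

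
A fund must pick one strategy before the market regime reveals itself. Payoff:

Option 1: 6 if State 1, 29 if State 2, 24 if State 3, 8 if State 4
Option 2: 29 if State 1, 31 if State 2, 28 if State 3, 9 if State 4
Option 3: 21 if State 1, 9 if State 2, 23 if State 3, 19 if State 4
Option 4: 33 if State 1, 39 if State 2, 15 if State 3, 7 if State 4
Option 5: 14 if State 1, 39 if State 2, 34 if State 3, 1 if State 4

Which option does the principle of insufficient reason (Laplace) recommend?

Option 2

Row averages: Option 1=16.75, Option 2=24.25, Option 3=18, Option 4=23.5, Option 5=22
Highest average = 24.25 → Option 2.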